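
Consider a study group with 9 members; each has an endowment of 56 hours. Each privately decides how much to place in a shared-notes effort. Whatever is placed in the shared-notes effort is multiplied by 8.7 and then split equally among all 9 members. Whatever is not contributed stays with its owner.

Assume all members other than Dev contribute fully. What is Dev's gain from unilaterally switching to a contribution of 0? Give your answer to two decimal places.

Switching from a contribution of 56 to 0 lets Dev keep an extra 56 hours, but lowers the shared-notes effort by 56, which costs Dev their own share of that drop: 8.7/9 × 56 = 54.13.
Net gain = 56 − 54.13 = 1.87. The private return per contributed unit (0.9667) is below 1, so free-riding is indeed the best response regardless of what the others do.

1.87 hours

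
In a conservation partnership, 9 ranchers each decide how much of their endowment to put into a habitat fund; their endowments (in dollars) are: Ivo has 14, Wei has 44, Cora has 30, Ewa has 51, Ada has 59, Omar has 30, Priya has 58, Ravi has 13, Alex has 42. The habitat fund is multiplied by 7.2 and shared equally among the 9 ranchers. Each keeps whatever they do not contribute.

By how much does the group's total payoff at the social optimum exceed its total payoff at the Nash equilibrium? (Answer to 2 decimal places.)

2114.20 dollars

The private return per contributed unit is 7.2/9 = 0.8000 < 1 for every player regardless of endowment, so the Nash equilibrium is zero contribution and the group total is Σ E_j = 14 + 44 + 30 + 51 + 59 + 30 + 58 + 13 + 42 = 341.
Each contributed unit returns 7.200 to the group, so the social optimum is full contribution by everyone: group total = 7.200 × 341 = 2455.20.
Efficiency loss = (7.200 − 1) × 341 = 2114.20.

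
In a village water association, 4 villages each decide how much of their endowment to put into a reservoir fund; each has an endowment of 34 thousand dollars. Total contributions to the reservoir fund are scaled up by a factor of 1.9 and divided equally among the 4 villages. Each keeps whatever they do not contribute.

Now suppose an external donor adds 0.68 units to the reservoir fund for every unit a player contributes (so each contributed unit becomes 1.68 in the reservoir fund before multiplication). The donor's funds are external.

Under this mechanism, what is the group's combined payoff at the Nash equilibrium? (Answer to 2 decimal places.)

Even with the mechanism, each unit contributed returns only 1.9 × 1.68 / 4 = 0.7980 per unit of net cost, so contributing nothing is still dominant.
Everyone keeps their endowment and the group total is 4 × 34 = 136.

136.00 thousand dollars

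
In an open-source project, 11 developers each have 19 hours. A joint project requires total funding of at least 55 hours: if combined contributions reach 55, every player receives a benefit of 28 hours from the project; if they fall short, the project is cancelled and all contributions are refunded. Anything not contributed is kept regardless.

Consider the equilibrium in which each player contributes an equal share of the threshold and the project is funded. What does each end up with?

Equal share of the threshold: 55/11 = 5.
At this profile no one gains by cutting their contribution: any cut drops the total below 55, the project is cancelled, contributions are refunded, and the deviator ends with 19, which is less than 19 − 5 + 28 = 42. Contributing more than 5 just wastes the excess. So contributing exactly 5 is a best response.
Each player's payoff: 19 − 5 + 28 = 42.

42 hours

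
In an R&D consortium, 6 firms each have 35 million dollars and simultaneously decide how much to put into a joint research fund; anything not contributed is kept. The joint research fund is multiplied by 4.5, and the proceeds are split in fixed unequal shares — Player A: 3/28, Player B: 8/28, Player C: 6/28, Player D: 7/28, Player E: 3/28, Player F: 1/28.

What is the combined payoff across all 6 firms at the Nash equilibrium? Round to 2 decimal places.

455.00 million dollars

Player j's private return per contributed unit is 4.5 × (j's share). Contributing is weakly dominant for j when that share is at least 1/4.5 = 0.2222, and contributing 0 is dominant otherwise.
Player B and Player D clear that bar, contributing 35 each; the remaining 4 contribute 0. Total contributed: 70.
The joint research fund pays out 4.5 × 70 = 315.00 in total (split across the unequal shares, but the aggregate is all that matters for the group sum).
The 4 free-riders keep 35 each, adding 140. Group total = 140 + 315.00 = 455.00.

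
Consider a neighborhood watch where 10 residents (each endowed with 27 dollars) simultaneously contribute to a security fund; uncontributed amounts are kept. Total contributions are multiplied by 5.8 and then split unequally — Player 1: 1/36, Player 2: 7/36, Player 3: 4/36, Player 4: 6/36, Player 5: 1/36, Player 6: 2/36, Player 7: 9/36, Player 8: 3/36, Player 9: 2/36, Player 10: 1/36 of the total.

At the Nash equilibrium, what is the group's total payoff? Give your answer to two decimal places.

Player j's private return per contributed unit is 5.8 × (j's share). Contributing is weakly dominant for j when that share is at least 1/5.8 = 0.1724, and contributing 0 is dominant otherwise.
Player 2 and Player 7 clear that bar, contributing 27 each; the remaining 8 contribute 0. Total contributed: 54.
The security fund pays out 5.8 × 54 = 313.20 in total (split across the unequal shares, but the aggregate is all that matters for the group sum).
The 8 free-riders keep 27 each, adding 216. Group total = 216 + 313.20 = 529.20.

529.20 dollars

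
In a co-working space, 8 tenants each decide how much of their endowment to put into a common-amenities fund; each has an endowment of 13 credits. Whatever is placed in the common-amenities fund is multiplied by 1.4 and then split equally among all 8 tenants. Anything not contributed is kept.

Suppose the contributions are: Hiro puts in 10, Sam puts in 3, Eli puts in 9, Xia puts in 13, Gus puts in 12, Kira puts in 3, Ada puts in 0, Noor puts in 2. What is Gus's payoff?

Total contributed: 10 + 3 + 9 + 13 + 12 + 3 + 0 + 2 = 52.
Each receives 1.4 × 52 / 8 = 9.10 from the common-amenities fund.
Gus keeps 13 − 12 = 1, so Gus's payoff is 1 + 9.10 = 10.10.

10.10 credits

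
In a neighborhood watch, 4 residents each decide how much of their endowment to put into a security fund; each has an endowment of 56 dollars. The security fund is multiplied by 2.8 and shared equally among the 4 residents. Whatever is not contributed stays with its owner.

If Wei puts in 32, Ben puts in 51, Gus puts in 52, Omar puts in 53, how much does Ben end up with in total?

136.60 dollars

Total contributed: 32 + 51 + 52 + 53 = 188.
Each receives 2.8 × 188 / 4 = 131.60 from the security fund.
Ben keeps 56 − 51 = 5, so Ben's payoff is 5 + 131.60 = 136.60.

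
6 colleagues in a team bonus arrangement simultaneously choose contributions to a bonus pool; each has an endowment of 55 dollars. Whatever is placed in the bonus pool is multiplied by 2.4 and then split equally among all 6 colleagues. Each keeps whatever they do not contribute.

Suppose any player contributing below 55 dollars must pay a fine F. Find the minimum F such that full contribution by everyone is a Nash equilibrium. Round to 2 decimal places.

33.00 dollars

Given the others contribute fully, the best deviation is to contribute 0 (any partial contribution still incurs the fine and gives up units whose private return 0.4000 is below 1).
Deviating from 55 to 0 saves 55 dollars but forfeits the deviator's share of the drop in the bonus pool: 2.4/6 × 55 = 22.00.
So the deviation gain is 55 − 22.00 = 33.00, and the fine must be at least 33.00 dollars to wipe it out.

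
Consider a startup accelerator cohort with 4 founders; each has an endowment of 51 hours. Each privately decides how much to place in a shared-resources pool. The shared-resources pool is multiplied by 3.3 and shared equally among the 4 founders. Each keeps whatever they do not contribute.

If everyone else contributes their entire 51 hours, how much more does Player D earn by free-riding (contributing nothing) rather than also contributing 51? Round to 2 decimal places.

8.93 hours

Switching from a contribution of 51 to 0 lets Player D keep an extra 51 hours, but lowers the shared-resources pool by 51, which costs Player D their own share of that drop: 3.3/4 × 51 = 42.07.
Net gain = 51 − 42.07 = 8.93. The private return per contributed unit (0.8250) is below 1, so free-riding is indeed the best response regardless of what the others do.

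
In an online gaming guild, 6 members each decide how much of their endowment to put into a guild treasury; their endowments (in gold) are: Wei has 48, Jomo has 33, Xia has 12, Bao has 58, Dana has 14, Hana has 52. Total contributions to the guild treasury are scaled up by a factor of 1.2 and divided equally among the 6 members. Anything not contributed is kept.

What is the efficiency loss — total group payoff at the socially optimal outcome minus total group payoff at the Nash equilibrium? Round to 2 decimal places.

The private return per contributed unit is 1.2/6 = 0.2000 < 1 for every player regardless of endowment, so the Nash equilibrium is zero contribution and the group total is Σ E_j = 48 + 33 + 12 + 58 + 14 + 52 = 217.
Each contributed unit returns 1.200 to the group, so the social optimum is full contribution by everyone: group total = 1.200 × 217 = 260.40.
Efficiency loss = (1.200 − 1) × 217 = 43.40.

43.40 gold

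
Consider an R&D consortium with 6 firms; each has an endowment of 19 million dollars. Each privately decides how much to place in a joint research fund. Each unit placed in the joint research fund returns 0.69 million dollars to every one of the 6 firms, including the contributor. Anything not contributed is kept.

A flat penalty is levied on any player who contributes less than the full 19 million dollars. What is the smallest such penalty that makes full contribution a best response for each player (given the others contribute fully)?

Given the others contribute fully, the best deviation is to contribute 0 (any partial contribution still incurs the fine and gives up units whose private return 0.69 is below 1).
Deviating from 19 to 0 saves 19 million dollars but forfeits the deviator's share of the drop in the joint research fund: 0.69 × 19 = 13.11.
So the deviation gain is 19 − 13.11 = 5.89, and the fine must be at least 5.89 million dollars to wipe it out.

5.89 million dollars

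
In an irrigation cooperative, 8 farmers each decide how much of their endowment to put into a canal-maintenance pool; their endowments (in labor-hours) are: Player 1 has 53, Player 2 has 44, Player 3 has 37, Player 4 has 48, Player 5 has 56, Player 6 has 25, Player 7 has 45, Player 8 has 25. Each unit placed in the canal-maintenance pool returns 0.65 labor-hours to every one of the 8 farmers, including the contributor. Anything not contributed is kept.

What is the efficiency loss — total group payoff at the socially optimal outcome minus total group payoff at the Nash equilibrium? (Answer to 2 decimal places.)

The private return per contributed unit is 0.65 < 1 for everyone, so the Nash equilibrium is zero contribution and the group total is Σ E_j = 53 + 44 + 37 + 48 + 56 + 25 + 45 + 25 = 333.
Each contributed unit returns 5.200 to the group, so the social optimum is full contribution by everyone: group total = 5.200 × 333 = 1731.60.
Efficiency loss = (5.200 − 1) × 333 = 1398.60.

1398.60 labor-hours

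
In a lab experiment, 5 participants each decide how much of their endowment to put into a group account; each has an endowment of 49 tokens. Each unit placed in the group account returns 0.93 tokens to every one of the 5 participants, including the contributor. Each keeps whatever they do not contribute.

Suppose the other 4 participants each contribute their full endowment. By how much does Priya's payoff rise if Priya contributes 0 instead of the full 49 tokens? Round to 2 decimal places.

Switching from a contribution of 49 to 0 lets Priya keep an extra 49 tokens, but lowers the group account by 49, which costs Priya their own share of that drop: 0.93 × 49 = 45.57.
Net gain = 49 − 45.57 = 3.43. The private return per contributed unit (0.93) is below 1, so free-riding is indeed the best response regardless of what the others do.

3.43 tokens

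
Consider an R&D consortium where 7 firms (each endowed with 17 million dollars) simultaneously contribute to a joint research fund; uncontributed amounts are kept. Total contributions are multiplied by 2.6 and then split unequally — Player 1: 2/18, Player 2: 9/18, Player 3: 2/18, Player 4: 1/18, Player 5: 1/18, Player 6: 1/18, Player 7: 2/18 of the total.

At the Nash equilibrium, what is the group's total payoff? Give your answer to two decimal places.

A player with share s gets back 2.6·s per unit contributed, so full contribution is dominant for anyone with s > 1/2.6 = 0.3846 and zero contribution is dominant for anyone below.
Only Player 2 (9/18) clears that bar, contributing 17; the remaining 6 contribute 0. Total contributed: 17.
The joint research fund pays out 2.6 × 17 = 44.20 in total (split across the unequal shares, but the aggregate is all that matters for the group sum).
The 6 free-riders keep 17 each, adding 102. Group total = 102 + 44.20 = 146.20.

146.20 million dollars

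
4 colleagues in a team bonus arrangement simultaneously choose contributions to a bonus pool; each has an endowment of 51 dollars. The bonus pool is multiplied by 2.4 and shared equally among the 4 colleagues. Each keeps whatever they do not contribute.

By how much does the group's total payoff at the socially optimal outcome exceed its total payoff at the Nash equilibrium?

Each contributed unit returns 2.4/4 = 0.6000 to its contributor — below 1 — so contributing 0 is dominant for every player. At the Nash equilibrium everyone keeps their 51, and the group total is 4 × 51 = 204.
Each contributed unit returns 2.400 to the group as a whole (0.6000 to each of 4 players), which exceeds 1, so the social optimum is full contribution: group total = 2.400 × 204 = 489.60.
Efficiency loss = 489.60 − 204 = 285.60.

285.60 dollars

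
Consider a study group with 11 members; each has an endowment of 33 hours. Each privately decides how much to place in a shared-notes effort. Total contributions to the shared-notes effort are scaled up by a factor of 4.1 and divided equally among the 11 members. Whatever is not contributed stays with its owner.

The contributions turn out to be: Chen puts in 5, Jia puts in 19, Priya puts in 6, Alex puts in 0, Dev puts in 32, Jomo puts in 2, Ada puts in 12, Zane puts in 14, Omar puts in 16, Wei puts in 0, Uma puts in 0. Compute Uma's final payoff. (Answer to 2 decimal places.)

72.51 hours

Total contributed: 5 + 19 + 6 + 0 + 32 + 2 + 12 + 14 + 16 + 0 + 0 = 106.
Each receives 4.1 × 106 / 11 = 39.51 from the shared-notes effort.
Uma keeps 33 − 0 = 33, so Uma's payoff is 33 + 39.51 = 72.51.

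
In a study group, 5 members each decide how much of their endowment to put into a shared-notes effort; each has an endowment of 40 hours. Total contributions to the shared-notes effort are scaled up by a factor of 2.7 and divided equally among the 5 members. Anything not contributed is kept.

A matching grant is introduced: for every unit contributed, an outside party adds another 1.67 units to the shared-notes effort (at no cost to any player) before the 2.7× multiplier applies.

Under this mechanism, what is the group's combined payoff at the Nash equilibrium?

1441.80 hours

Under the mechanism each unit contributed yields 2.7 × 2.67 / 5 = 1.4418 back to its contributor per unit of net cost, which exceeds 1, making full contribution the dominant choice for everyone.
At the Nash equilibrium everyone contributes 40. Group total payoff = 2.7 × 2.67 × 200 = 1441.80.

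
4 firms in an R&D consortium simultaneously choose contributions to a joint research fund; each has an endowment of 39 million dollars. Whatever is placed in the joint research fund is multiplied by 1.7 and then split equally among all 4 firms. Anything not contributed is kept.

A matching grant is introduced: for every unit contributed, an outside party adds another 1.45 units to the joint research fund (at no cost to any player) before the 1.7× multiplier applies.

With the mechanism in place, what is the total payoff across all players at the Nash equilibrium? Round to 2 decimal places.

The effective private return per unit is now 1.7 × 2.45 / 4 = 1.0413 > 1, so every player's dominant strategy flips to full contribution.
At the Nash equilibrium everyone contributes 39. Group total payoff = 1.7 × 2.45 × 156 = 649.74.

649.74 million dollars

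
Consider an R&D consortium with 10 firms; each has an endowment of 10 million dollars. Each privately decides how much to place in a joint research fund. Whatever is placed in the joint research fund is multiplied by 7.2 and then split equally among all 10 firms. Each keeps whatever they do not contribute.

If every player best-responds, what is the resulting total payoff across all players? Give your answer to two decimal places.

Each contributed unit returns 7.2/10 = 0.7200 to its contributor — below 1 — so contributing 0 is dominant for every player. At the Nash equilibrium everyone keeps their 10, and the group total is 10 × 10 = 100.

100.00 million dollars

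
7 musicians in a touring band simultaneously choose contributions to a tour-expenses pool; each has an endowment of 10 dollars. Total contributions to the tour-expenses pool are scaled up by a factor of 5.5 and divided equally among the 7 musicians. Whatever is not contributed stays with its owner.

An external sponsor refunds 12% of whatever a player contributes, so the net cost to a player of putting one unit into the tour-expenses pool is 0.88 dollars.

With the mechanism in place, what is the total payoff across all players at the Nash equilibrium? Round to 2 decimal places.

With the mechanism, a contributed unit returns (5.5/7) / 0.88 = 0.8929 per unit of net cost — still below 1 — so contributing 0 remains dominant for every player.
Everyone keeps their endowment and the group total is 7 × 10 = 70.

70.00 dollars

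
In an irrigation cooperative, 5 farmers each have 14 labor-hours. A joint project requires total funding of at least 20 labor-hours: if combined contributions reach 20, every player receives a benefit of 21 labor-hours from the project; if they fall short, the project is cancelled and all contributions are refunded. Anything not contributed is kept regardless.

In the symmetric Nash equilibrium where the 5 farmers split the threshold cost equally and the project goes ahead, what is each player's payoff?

31 labor-hours

Equal share of the threshold: 20/5 = 4.
At this profile no one gains by cutting their contribution: any cut drops the total below 20, the project is cancelled, contributions are refunded, and the deviator ends with 14, which is less than 14 − 4 + 21 = 31. Contributing more than 4 just wastes the excess. So contributing exactly 4 is a best response.
Each player's payoff: 14 − 4 + 21 = 31.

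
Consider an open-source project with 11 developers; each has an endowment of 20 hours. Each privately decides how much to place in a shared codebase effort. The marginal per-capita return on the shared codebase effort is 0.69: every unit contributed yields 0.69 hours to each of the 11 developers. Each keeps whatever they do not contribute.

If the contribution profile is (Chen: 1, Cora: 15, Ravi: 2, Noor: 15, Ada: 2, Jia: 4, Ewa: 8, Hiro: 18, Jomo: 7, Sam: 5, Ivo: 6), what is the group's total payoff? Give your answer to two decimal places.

766.97 hours

Total contributed: 1 + 15 + 2 + 15 + 2 + 4 + 8 + 18 + 7 + 5 + 6 = 83; total kept: 11 × 20 − 83 = 137.
The shared codebase effort pays out 0.69 × 11 × 83 = 629.97 in aggregate.
Group total = 137 + 629.97 = 766.97.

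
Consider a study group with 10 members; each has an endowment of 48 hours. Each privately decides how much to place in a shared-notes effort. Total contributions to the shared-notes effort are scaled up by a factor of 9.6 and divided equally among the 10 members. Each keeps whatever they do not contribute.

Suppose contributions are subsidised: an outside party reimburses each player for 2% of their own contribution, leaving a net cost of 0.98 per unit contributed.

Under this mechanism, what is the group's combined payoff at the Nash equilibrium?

Even with the mechanism, each unit contributed returns only (9.6/10) / 0.98 = 0.9796 per unit of net cost, so contributing nothing is still dominant.
At the Nash equilibrium no one contributes; group total payoff = 10 × 48 = 480.

480.00 hours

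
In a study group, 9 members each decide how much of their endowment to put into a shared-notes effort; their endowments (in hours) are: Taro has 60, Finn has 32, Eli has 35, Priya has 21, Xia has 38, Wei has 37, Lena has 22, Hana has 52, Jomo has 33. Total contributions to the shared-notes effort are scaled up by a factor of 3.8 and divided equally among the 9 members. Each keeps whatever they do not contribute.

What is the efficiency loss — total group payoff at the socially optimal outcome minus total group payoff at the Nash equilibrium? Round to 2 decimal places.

The private return per contributed unit is 3.8/9 = 0.4222 < 1 for every player regardless of endowment, so the Nash equilibrium is zero contribution and the group total is Σ E_j = 60 + 32 + 35 + 21 + 38 + 37 + 22 + 52 + 33 = 330.
Each contributed unit returns 3.800 to the group, so the social optimum is full contribution by everyone: group total = 3.800 × 330 = 1254.00.
Efficiency loss = (3.800 − 1) × 330 = 924.00.

924.00 hours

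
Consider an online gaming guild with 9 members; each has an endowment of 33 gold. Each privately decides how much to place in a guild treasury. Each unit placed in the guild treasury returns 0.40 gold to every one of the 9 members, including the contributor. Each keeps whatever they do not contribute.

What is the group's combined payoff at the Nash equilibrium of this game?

297.00 gold

The private return per contributed unit is 0.40 < 1, so contributing 0 is dominant for every player. At the Nash equilibrium everyone keeps their 33, and the group total is 9 × 33 = 297.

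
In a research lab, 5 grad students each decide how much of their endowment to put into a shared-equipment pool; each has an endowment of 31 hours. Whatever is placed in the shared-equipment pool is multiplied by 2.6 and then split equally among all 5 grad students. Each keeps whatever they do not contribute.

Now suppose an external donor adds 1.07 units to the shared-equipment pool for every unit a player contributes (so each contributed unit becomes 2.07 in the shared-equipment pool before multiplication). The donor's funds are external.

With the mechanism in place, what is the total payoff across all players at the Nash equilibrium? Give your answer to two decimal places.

834.21 hours

The effective private return per unit is now 2.6 × 2.07 / 5 = 1.0764 > 1, so every player's dominant strategy flips to full contribution.
At the Nash equilibrium everyone contributes 31. Group total payoff = 2.6 × 2.07 × 155 = 834.21.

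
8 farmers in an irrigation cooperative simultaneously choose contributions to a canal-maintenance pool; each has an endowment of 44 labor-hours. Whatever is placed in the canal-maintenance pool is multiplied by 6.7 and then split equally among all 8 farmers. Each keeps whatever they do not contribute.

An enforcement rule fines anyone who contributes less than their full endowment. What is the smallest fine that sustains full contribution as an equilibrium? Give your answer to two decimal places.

7.15 labor-hours

Given the others contribute fully, the best deviation is to contribute 0 (any partial contribution still incurs the fine and gives up units whose private return 0.8375 is below 1).
Deviating from 44 to 0 saves 44 labor-hours but forfeits the deviator's share of the drop in the canal-maintenance pool: 6.7/8 × 44 = 36.85.
So the deviation gain is 44 − 36.85 = 7.15, and the fine must be at least 7.15 labor-hours to wipe it out.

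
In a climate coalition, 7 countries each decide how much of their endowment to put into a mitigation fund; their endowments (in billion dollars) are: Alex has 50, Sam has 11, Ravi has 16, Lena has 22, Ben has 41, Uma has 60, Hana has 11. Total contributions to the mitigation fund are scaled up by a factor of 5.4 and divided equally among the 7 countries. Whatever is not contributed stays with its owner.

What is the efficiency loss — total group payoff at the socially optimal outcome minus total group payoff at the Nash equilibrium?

The private return per contributed unit is 5.4/7 = 0.7714 < 1 for every player regardless of endowment, so the Nash equilibrium is zero contribution and the group total is Σ E_j = 50 + 11 + 16 + 22 + 41 + 60 + 11 = 211.
Each contributed unit returns 5.400 to the group, so the social optimum is full contribution by everyone: group total = 5.400 × 211 = 1139.40.
Efficiency loss = (5.400 − 1) × 211 = 928.40.

928.40 billion dollars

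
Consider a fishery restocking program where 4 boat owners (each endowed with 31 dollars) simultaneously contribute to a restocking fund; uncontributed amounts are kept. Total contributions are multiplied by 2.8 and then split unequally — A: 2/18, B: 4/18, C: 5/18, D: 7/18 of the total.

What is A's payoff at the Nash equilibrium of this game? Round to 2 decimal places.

A player with share s gets back 2.8·s per unit contributed, so full contribution is dominant for anyone with s > 1/2.8 = 0.3571 and zero contribution is dominant for anyone below.
Only D (7/18) clears that bar, contributing 31; the remaining 3 contribute 0. Total contributed: 31.
A keeps 31 and receives 2.8 × 31 × 2/18 = 9.64 from the restocking fund, for a payoff of 40.64.

40.64 dollars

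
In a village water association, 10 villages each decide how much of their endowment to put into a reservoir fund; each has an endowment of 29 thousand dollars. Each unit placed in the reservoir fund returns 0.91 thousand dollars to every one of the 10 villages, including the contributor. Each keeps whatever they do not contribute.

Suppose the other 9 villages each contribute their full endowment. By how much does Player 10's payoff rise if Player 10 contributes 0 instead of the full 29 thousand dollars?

2.61 thousand dollars

Switching from a contribution of 29 to 0 lets Player 10 keep an extra 29 thousand dollars, but lowers the reservoir fund by 29, which costs Player 10 their own share of that drop: 0.91 × 29 = 26.39.
Net gain = 29 − 26.39 = 2.61. The private return per contributed unit (0.91) is below 1, so free-riding is indeed the best response regardless of what the others do.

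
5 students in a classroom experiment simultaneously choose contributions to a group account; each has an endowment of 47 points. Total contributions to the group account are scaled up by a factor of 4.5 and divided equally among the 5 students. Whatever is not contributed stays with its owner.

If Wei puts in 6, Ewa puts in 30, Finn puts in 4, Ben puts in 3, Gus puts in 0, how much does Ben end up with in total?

82.70 points

Total contributed: 6 + 30 + 4 + 3 + 0 = 43.
Each receives 4.5 × 43 / 5 = 38.70 from the group account.
Ben keeps 47 − 3 = 44, so Ben's payoff is 44 + 38.70 = 82.70.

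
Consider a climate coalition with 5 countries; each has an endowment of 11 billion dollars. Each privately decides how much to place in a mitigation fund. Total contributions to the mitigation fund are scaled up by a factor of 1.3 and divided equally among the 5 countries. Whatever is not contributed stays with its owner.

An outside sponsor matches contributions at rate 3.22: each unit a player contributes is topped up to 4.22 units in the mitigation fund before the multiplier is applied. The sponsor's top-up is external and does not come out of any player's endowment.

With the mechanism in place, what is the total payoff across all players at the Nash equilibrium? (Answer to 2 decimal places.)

301.73 billion dollars

The effective private return per unit is now 1.3 × 4.22 / 5 = 1.0972 > 1, so every player's dominant strategy flips to full contribution.
At the Nash equilibrium everyone contributes 11. Group total payoff = 1.3 × 4.22 × 55 = 301.73.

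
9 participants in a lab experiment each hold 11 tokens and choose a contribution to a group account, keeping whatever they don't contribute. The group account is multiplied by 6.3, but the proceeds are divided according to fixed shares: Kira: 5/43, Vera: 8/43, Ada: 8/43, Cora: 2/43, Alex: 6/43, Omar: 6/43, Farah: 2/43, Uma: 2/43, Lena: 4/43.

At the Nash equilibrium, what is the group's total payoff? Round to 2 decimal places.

215.60 tokens

For player j, contributing a unit is worthwhile iff 6.3 × (j's share) ≥ 1, i.e. iff j's share is at least 0.1587.
The shares above 0.1587 belong to Vera and Ada, contributing 11 each; the remaining 7 contribute 0. Total contributed: 22.
The group account pays out 6.3 × 22 = 138.60 in total (split across the unequal shares, but the aggregate is all that matters for the group sum).
The 7 free-riders keep 11 each, adding 77. Group total = 77 + 138.60 = 215.60.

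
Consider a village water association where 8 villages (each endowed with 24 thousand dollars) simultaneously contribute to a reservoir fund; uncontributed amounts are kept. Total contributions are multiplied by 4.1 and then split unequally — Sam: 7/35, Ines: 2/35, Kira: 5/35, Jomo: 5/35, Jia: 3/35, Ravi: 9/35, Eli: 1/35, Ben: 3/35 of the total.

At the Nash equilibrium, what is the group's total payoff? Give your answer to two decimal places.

Each unit j contributes comes back to j as 4.1 × (j's share), so j prefers to contribute only if that share exceeds 1/4.1 = 0.2439; otherwise keeping the unit dominates.
Only Ravi (9/35) clears that bar, contributing 24; the remaining 7 contribute 0. Total contributed: 24.
The reservoir fund pays out 4.1 × 24 = 98.40 in total (split across the unequal shares, but the aggregate is all that matters for the group sum).
The 7 free-riders keep 24 each, adding 168. Group total = 168 + 98.40 = 266.40.

266.40 thousand dollars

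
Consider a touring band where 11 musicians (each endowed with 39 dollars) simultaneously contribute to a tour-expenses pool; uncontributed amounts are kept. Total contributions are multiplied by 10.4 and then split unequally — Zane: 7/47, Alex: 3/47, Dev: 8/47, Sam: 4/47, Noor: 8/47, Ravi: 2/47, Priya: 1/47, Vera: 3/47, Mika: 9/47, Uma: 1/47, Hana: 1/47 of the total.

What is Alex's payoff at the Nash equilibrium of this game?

142.56 dollars

Each unit j contributes comes back to j as 10.4 × (j's share), so j prefers to contribute only if that share exceeds 1/10.4 = 0.0962; otherwise keeping the unit dominates.
Zane, Dev, Noor and Mika clear that bar, contributing 39 each; the remaining 7 contribute 0. Total contributed: 156.
Alex keeps 39 and receives 10.4 × 156 × 3/47 = 103.56 from the tour-expenses pool, for a payoff of 142.56.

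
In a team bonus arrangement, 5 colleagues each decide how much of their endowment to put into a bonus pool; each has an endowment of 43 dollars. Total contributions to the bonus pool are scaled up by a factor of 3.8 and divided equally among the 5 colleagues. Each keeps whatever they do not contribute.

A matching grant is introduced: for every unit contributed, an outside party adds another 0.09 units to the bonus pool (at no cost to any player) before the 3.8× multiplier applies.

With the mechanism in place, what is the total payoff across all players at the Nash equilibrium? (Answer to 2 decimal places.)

The effective private return is 3.8 × 1.09 / 5 = 0.8284, which is still under 1, so the mechanism doesn't change anyone's dominant strategy: zero contribution.
At the Nash equilibrium no one contributes; group total payoff = 5 × 43 = 215.

215.00 dollars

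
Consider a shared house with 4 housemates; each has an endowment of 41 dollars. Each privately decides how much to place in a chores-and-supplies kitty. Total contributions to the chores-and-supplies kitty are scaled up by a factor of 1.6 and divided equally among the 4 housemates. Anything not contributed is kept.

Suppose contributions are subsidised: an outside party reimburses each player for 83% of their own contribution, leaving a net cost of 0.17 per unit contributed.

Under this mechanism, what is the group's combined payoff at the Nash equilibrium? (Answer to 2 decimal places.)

398.52 dollars

The effective private return per unit is now (1.6/4) / 0.17 = 2.3529 > 1, so every player's dominant strategy flips to full contribution.
So the Nash equilibrium is full contribution by all 4; the group earns 4 × (41 × 0.83 + 1.6 × 41) = 398.52.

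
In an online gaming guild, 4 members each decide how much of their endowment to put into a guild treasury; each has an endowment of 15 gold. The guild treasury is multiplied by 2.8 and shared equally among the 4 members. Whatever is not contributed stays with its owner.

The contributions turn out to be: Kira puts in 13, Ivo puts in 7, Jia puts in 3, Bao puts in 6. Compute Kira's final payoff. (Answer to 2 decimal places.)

22.30 gold

Total contributed: 13 + 7 + 3 + 6 = 29.
Each receives 2.8 × 29 / 4 = 20.30 from the guild treasury.
Kira keeps 15 − 13 = 2, so Kira's payoff is 2 + 20.30 = 22.30.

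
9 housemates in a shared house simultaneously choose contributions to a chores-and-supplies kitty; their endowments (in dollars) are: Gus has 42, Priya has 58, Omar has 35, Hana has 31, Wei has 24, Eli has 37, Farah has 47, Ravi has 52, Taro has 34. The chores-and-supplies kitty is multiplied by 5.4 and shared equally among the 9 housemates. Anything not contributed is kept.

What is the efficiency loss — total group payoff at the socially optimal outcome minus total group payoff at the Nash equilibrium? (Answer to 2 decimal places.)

1584.00 dollars

The private return per contributed unit is 5.4/9 = 0.6000 < 1 for every player regardless of endowment, so the Nash equilibrium is zero contribution and the group total is Σ E_j = 42 + 58 + 35 + 31 + 24 + 37 + 47 + 52 + 34 = 360.
Each contributed unit returns 5.400 to the group, so the social optimum is full contribution by everyone: group total = 5.400 × 360 = 1944.00.
Efficiency loss = (5.400 − 1) × 360 = 1584.00.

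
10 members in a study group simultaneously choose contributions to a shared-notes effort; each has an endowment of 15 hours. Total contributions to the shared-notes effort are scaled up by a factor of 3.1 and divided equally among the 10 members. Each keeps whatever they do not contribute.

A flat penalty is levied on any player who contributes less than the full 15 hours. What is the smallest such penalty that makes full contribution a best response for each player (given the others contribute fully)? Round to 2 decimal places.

Given the others contribute fully, the best deviation is to contribute 0 (any partial contribution still incurs the fine and gives up units whose private return 0.3100 is below 1).
Deviating from 15 to 0 saves 15 hours but forfeits the deviator's share of the drop in the shared-notes effort: 3.1/10 × 15 = 4.65.
So the deviation gain is 15 − 4.65 = 10.35, and the fine must be at least 10.35 hours to wipe it out.

10.35 hours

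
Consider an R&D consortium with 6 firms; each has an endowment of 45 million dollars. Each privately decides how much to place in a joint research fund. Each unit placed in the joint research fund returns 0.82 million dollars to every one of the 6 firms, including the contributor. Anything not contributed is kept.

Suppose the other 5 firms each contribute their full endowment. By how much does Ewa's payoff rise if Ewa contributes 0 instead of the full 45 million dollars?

8.10 million dollars

Switching from a contribution of 45 to 0 lets Ewa keep an extra 45 million dollars, but lowers the joint research fund by 45, which costs Ewa their own share of that drop: 0.82 × 45 = 36.90.
Net gain = 45 − 36.90 = 8.10. The private return per contributed unit (0.82) is below 1, so free-riding is indeed the best response regardless of what the others do.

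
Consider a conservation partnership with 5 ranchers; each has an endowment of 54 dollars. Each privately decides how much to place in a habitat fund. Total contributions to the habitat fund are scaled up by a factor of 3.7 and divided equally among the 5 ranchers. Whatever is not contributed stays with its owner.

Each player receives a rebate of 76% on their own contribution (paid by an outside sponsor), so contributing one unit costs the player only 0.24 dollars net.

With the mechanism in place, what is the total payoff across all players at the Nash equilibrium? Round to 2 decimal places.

The effective private return per unit is now (3.7/5) / 0.24 = 3.0833 > 1, so every player's dominant strategy flips to full contribution.
So the Nash equilibrium is full contribution by all 5; the group earns 5 × (54 × 0.76 + 3.7 × 54) = 1204.20.

1204.20 dollars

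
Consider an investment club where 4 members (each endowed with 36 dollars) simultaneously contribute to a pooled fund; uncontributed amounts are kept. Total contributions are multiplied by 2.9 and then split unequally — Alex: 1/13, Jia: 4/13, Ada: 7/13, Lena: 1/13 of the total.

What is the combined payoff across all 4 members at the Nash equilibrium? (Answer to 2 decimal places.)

A player with share s gets back 2.9·s per unit contributed, so full contribution is dominant for anyone with s > 1/2.9 = 0.3448 and zero contribution is dominant for anyone below.
Only Ada (7/13) clears that bar, contributing 36; the remaining 3 contribute 0. Total contributed: 36.
The pooled fund pays out 2.9 × 36 = 104.40 in total (split across the unequal shares, but the aggregate is all that matters for the group sum).
The 3 free-riders keep 36 each, adding 108. Group total = 108 + 104.40 = 212.40.

212.40 dollars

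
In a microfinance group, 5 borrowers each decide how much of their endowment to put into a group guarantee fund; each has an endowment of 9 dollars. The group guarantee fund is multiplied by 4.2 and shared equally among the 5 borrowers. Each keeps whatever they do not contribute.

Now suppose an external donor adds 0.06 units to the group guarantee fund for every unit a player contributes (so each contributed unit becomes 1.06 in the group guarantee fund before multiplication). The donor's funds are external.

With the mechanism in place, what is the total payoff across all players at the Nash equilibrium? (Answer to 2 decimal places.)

45.00 dollars

With the mechanism, a contributed unit returns 4.2 × 1.06 / 5 = 0.8904 per unit of net cost — still below 1 — so contributing 0 remains dominant for every player.
Everyone keeps their endowment and the group total is 5 × 9 = 45.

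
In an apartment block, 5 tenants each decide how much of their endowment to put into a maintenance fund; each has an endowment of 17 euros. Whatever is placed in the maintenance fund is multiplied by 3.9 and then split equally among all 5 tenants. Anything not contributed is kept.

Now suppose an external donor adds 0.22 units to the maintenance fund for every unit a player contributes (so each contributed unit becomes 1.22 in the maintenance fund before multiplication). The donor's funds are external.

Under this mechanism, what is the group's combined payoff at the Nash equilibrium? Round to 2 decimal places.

Even with the mechanism, each unit contributed returns only 3.9 × 1.22 / 5 = 0.9516 per unit of net cost, so contributing nothing is still dominant.
Everyone keeps their endowment and the group total is 5 × 17 = 85.

85.00 euros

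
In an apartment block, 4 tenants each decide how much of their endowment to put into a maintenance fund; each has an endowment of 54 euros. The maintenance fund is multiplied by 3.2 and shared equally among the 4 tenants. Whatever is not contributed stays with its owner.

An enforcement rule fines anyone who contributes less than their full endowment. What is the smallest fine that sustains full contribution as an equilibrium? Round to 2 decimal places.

Given the others contribute fully, the best deviation is to contribute 0 (any partial contribution still incurs the fine and gives up units whose private return 0.8000 is below 1).
Deviating from 54 to 0 saves 54 euros but forfeits the deviator's share of the drop in the maintenance fund: 3.2/4 × 54 = 43.20.
So the deviation gain is 54 − 43.20 = 10.80, and the fine must be at least 10.80 euros to wipe it out.

10.80 euros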